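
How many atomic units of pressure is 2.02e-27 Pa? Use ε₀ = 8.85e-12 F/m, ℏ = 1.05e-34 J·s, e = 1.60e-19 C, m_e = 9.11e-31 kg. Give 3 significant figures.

atomic unit of pressure: P_au = E_h/a₀³ = m_e⁴e¹⁰/((4πε₀)⁵ℏ⁸) = 3.01e13 Pa.
2.02e-27 / 3.01e13 = 6.70e-41

6.70e-41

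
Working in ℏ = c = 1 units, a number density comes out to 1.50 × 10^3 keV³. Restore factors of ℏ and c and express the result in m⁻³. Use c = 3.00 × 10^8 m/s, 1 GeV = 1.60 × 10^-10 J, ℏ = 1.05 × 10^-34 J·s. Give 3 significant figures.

1.97 × 10^32 m⁻³

Number density is [L]⁻³ = [E]³/(ℏc)³.
1 GeV³ → 1/(ℏc)³ × (1 GeV in J)³ = 1.31 × 10^47 m⁻³.
Convert the energy scale: 1.50 × 10^3 keV³ = 1.50 × 10^-15 GeV³.
Result: 1.50 × 10^-15 × 1.31 × 10^47 = 1.97 × 10^32 m⁻³.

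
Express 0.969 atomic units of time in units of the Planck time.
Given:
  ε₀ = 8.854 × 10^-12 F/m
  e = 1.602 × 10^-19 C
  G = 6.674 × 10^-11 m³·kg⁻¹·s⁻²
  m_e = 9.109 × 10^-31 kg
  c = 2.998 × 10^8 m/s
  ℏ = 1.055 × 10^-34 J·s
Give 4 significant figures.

4.354 × 10^26

atomic unit of time: τ_au = (4πε₀)²ℏ³/(m_e e⁴) = 2.423 × 10^-17 s
Planck time: t_P = √(ℏG/c⁵) = 5.392 × 10^-44 s
0.969 × 2.423 × 10^-17 / 5.392 × 10^-44 = 4.354 × 10^26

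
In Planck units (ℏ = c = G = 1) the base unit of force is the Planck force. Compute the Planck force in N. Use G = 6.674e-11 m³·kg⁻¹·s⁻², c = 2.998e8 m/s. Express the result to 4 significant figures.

1.210e44 N

F_P = c⁴/G
  = 8.078e33 / 6.674e-11
  = 1.210e44 N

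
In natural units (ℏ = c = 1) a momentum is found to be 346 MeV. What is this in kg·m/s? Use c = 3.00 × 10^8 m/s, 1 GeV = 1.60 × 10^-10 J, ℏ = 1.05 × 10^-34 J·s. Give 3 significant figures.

Momentum is [E]/c; divide by c.
1 GeV → 1/c × (1 GeV in J) = 5.33 × 10^-19 kg·m/s.
Convert the energy scale: 346 MeV = 0.346 GeV.
Result: 0.346 × 5.33 × 10^-19 = 1.85 × 10^-19 kg·m/s.

1.85 × 10^-19 kg·m/s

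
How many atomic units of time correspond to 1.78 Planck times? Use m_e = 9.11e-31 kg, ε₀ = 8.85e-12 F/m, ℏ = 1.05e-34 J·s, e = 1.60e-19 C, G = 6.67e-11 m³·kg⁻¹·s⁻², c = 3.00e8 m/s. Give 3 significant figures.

Planck time: t_P = √(ℏG/c⁵) = 5.37e-44 s
atomic unit of time: τ_au = (4πε₀)²ℏ³/(m_e e⁴) = 2.40e-17 s
1.78 × 5.37e-44 / 2.40e-17 = 3.98e-27

3.98e-27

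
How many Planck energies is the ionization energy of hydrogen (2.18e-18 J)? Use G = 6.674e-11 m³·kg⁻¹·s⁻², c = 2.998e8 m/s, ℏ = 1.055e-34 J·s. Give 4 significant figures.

Planck energy: E_P = √(ℏc⁵/G) = 1.957e9 J.
2.18e-18 / 1.957e9 = 1.114e-27

1.114e-27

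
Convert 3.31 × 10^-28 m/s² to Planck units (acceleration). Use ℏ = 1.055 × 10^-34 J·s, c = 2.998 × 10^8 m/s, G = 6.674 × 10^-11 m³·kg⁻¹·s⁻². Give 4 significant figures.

Planck acceleration: a_P = √(c⁷/(ℏG)) = 5.560 × 10^51 m/s².
3.31 × 10^-28 / 5.560 × 10^51 = 5.953 × 10^-80

5.953 × 10^-80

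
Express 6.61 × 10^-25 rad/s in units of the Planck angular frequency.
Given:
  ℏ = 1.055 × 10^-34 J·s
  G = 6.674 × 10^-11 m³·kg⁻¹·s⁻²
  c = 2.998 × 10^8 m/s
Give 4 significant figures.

Planck angular frequency: ω_P = √(c⁵/(ℏG)) = 1.855 × 10^43 rad/s.
6.61 × 10^-25 / 1.855 × 10^43 = 3.564 × 10^-68

3.564 × 10^-68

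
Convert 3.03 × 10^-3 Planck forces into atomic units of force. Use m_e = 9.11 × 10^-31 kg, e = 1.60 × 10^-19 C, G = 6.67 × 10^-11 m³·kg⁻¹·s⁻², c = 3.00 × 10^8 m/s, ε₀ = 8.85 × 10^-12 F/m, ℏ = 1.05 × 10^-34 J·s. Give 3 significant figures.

4.42 × 10^48

Planck force: F_P = c⁴/G = 1.21 × 10^44 N
atomic unit of force: F_au = E_h/a₀ = m_e²e⁶/((4πε₀)³ℏ⁴) = 8.33 × 10^-8 N
3.03 × 10^-3 × 1.21 × 10^44 / 8.33 × 10^-8 = 4.42 × 10^48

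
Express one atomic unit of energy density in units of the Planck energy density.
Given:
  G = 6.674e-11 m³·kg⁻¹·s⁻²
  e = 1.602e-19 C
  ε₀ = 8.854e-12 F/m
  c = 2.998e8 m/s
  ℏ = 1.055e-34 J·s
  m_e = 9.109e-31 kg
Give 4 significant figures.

atomic unit of energy density: u_au = E_h/a₀³ = m_e⁴e¹⁰/((4πε₀)⁵ℏ⁸) = 2.929e13 J/m³
Planck energy density: u_P = c⁷/(ℏG²) = 4.632e113 J/m³
ratio = 2.929e13 / 4.632e113 = 6.323e-101

6.323e-101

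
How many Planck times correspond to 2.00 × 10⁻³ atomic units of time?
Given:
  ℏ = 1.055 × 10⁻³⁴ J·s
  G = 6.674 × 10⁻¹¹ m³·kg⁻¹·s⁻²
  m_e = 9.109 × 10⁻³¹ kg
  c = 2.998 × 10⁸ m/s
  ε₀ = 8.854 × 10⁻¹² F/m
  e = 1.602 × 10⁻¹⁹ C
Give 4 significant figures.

atomic unit of time: τ_au = (4πε₀)²ℏ³/(m_e e⁴) = 2.423 × 10⁻¹⁷ s
Planck time: t_P = √(ℏG/c⁵) = 5.392 × 10⁻⁴⁴ s
2.00 × 10⁻³ × 2.423 × 10⁻¹⁷ / 5.392 × 10⁻⁴⁴ = 8.987 × 10²³

8.987 × 10²³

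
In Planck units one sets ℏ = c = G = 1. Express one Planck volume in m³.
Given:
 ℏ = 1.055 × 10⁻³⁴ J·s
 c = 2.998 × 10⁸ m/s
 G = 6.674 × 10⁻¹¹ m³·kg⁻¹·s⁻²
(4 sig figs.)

4.224 × 10⁻¹⁰⁵ m³

V_P = (ℏG/c³)^(3/2)
  = √(1.784 × 10⁻²⁰⁹)
  = 4.224 × 10⁻¹⁰⁵ m³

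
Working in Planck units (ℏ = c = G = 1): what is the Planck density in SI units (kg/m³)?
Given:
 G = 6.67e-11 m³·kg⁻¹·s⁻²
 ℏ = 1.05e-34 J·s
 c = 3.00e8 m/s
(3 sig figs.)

5.20e96 kg/m³

From ℏ = c = G = 1 the density scale is ρ_P = c⁵/(ℏG²).
  = 2.43e42 / 4.67e-55
  = 5.20e96 kg/m³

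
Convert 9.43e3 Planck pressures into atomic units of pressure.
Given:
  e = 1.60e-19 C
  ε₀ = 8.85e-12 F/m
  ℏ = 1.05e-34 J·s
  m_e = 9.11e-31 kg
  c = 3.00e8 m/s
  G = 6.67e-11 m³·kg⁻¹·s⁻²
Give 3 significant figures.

Planck pressure: p_P = c⁷/(ℏG²) = 4.68e113 Pa
atomic unit of pressure: P_au = E_h/a₀³ = m_e⁴e¹⁰/((4πε₀)⁵ℏ⁸) = 3.01e13 Pa
9.43e3 × 4.68e113 / 3.01e13 = 1.47e104

1.47e104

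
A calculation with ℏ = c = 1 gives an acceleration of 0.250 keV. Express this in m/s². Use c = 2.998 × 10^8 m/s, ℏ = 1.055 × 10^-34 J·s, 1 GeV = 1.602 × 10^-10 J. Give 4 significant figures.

1.138 × 10^26 m/s²

Acceleration is [L]/[T]² = c·[E]/ℏ.
1 GeV → c/ℏ × (1 GeV in J) = 4.552 × 10^32 m/s².
Convert the energy scale: 0.250 keV = 2.50 × 10^-7 GeV.
Result: 2.50 × 10^-7 × 4.552 × 10^32 = 1.138 × 10^26 m/s².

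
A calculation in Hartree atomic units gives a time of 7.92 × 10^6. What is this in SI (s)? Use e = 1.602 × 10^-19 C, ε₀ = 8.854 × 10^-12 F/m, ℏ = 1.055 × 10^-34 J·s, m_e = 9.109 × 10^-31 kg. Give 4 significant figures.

1.919 × 10^-10 s

One atomic unit of time: τ_au = (4πε₀)²ℏ³/(m_e e⁴) = 2.423 × 10^-17 s.
7.92 × 10^6 × 2.423 × 10^-17 s = 1.919 × 10^-10 s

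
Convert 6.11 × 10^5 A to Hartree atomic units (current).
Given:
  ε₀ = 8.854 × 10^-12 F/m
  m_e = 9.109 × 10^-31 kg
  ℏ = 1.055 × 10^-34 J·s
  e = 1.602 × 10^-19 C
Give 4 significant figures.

9.241 × 10^7

atomic unit of electric current: I_au = e E_h/ℏ = m_e e⁵/((4πε₀)²ℏ³) = 6.612 × 10^-3 A.
6.11 × 10^5 / 6.612 × 10^-3 = 9.241 × 10^7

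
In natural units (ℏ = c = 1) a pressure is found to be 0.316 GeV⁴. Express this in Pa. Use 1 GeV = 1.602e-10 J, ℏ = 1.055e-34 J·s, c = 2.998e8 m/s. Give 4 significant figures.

6.578e36 Pa

Pressure is [E]/[L]³ = [E]⁴/(ℏc)³.
1 GeV⁴ → 1/(ℏc)³ × (1 GeV in J)⁴ = 2.082e37 Pa.
Result: 0.316 × 2.082e37 = 6.578e36 Pa.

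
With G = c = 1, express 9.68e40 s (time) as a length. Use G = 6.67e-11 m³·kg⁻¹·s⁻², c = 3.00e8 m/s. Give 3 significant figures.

2.90e49 m

Time → length via c.
9.68e40 s × (c) = 2.90e49 m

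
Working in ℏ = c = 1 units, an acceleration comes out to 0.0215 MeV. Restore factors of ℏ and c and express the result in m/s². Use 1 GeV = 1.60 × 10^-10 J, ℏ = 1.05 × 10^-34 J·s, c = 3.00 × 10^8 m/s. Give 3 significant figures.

9.83 × 10^27 m/s²

Acceleration is [L]/[T]² = c·[E]/ℏ.
1 GeV → c/ℏ × (1 GeV in J) = 4.57 × 10^32 m/s².
Convert the energy scale: 0.0215 MeV = 2.15 × 10^-5 GeV.
Result: 2.15 × 10^-5 × 4.57 × 10^32 = 9.83 × 10^27 m/s².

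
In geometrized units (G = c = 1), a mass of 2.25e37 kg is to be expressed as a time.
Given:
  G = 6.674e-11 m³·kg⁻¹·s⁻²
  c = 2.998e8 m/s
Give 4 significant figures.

Mass → time via G/c³.
2.25e37 kg × (G/c³) = 55.73 s

55.73 s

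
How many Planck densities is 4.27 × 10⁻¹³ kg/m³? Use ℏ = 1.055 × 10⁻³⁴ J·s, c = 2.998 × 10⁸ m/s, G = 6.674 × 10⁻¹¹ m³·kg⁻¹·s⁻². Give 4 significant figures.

Planck density: ρ_P = c⁵/(ℏG²) = 5.154 × 10⁹⁶ kg/m³.
4.27 × 10⁻¹³ / 5.154 × 10⁹⁶ = 8.285 × 10⁻¹¹⁰

8.285 × 10⁻¹¹⁰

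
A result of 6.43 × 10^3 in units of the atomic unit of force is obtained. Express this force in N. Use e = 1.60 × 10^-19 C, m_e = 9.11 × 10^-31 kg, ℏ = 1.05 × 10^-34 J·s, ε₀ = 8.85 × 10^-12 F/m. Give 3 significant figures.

5.35 × 10^-4 N

One atomic unit of force: F_au = E_h/a₀ = m_e²e⁶/((4πε₀)³ℏ⁴) = 8.33 × 10^-8 N.
6.43 × 10^3 × 8.33 × 10^-8 N = 5.35 × 10^-4 N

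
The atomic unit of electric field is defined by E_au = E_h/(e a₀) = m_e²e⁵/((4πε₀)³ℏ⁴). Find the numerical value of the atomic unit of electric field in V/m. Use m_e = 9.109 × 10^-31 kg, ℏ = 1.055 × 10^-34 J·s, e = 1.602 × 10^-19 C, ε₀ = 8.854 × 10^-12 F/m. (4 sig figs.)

E_au = E_h/(e a₀) = m_e²e⁵/((4πε₀)³ℏ⁴)
E_h = 4.354 × 10^-18 J
a₀ = 5.297 × 10^-11 m
E_h/(e·a₀) = 5.131 × 10^11 V/m

5.131 × 10^11 V/m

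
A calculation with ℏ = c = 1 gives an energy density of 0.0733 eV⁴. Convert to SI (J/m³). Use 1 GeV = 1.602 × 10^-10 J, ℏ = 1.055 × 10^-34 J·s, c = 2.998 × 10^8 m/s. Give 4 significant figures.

1.526 J/m³

[E]/[L]³ = [E]⁴/(ℏc)³; restore (ℏc)⁻³.
1 GeV⁴ → 1/(ℏc)³ × (1 GeV in J)⁴ = 2.082 × 10^37 J/m³.
Convert the energy scale: 0.0733 eV⁴ = 7.33 × 10^-38 GeV⁴.
Result: 7.33 × 10^-38 × 2.082 × 10^37 = 1.526 J/m³.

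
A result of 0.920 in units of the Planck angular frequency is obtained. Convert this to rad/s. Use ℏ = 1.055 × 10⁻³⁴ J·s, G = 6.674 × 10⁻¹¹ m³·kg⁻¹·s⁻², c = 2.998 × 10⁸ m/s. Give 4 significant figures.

One Planck angular frequency: ω_P = √(c⁵/(ℏG)) = 1.855 × 10⁴³ rad/s.
0.920 × 1.855 × 10⁴³ rad/s = 1.706 × 10⁴³ rad/s

1.706 × 10⁴³ rad/s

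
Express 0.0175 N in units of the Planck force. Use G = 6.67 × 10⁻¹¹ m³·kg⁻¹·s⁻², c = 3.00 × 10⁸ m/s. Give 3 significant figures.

1.44 × 10⁻⁴⁶

Planck force: F_P = c⁴/G = 1.21 × 10⁴⁴ N.
0.0175 / 1.21 × 10⁴⁴ = 1.44 × 10⁻⁴⁶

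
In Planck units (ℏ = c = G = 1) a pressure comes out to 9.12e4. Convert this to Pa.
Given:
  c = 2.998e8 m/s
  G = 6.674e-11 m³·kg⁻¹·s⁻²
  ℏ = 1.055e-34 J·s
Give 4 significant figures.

4.225e118 Pa

One Planck pressure: p_P = c⁷/(ℏG²) = 4.632e113 Pa.
9.12e4 × 4.632e113 Pa = 4.225e118 Pa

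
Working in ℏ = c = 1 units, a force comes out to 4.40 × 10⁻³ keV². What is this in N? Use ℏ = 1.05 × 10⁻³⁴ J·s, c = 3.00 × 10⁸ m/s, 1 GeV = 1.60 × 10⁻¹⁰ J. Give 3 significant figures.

3.58 × 10⁻⁹ N

Force is [E]/[L] = [E]²/(ℏc); restore (ℏc)⁻¹.
1 GeV² → 1/(ℏc) × (1 GeV in J)² = 8.13 × 10⁵ N.
Convert the energy scale: 4.40 × 10⁻³ keV² = 4.40 × 10⁻¹⁵ GeV².
Result: 4.40 × 10⁻¹⁵ × 8.13 × 10⁵ = 3.58 × 10⁻⁹ N.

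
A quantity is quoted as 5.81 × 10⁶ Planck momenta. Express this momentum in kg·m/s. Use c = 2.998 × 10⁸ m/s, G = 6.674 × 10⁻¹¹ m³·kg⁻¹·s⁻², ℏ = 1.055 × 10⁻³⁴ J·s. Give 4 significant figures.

One Planck momentum: p_P = √(ℏc³/G) = 6.527 kg·m/s.
5.81 × 10⁶ × 6.527 kg·m/s = 3.792 × 10⁷ kg·m/s

3.792 × 10⁷ kg·m/s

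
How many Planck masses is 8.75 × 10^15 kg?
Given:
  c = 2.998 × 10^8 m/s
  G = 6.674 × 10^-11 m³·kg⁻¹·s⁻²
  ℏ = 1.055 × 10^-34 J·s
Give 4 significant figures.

4.019 × 10^23

Planck mass: m_P = √(ℏc/G) = 2.177 × 10^-8 kg.
8.75 × 10^15 / 2.177 × 10^-8 = 4.019 × 10^23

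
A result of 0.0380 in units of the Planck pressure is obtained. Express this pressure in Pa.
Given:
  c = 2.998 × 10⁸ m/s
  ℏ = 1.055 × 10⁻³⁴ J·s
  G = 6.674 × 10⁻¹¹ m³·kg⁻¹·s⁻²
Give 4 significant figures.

One Planck pressure: p_P = c⁷/(ℏG²) = 4.632 × 10¹¹³ Pa.
0.0380 × 4.632 × 10¹¹³ Pa = 1.760 × 10¹¹² Pa

1.760 × 10¹¹² Pa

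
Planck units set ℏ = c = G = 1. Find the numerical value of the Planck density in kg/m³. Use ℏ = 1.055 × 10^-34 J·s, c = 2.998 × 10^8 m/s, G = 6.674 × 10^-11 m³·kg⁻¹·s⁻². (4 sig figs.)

The unique combination of the constants set to 1 with dimensions of density is ρ_P = c⁵/(ℏG²).
  = 2.422 × 10^42 / 4.699 × 10^-55
  = 5.154 × 10^96 kg/m³

5.154 × 10^96 kg/m³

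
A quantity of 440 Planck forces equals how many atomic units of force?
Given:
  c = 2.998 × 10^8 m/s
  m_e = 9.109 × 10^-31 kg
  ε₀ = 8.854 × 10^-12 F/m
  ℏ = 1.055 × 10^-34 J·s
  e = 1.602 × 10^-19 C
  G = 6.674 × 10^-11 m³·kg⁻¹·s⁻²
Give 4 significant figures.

6.479 × 10^53

Planck force: F_P = c⁴/G = 1.210 × 10^44 N
atomic unit of force: F_au = E_h/a₀ = m_e²e⁶/((4πε₀)³ℏ⁴) = 8.220 × 10^-8 N
440 × 1.210 × 10^44 / 8.220 × 10^-8 = 6.479 × 10^53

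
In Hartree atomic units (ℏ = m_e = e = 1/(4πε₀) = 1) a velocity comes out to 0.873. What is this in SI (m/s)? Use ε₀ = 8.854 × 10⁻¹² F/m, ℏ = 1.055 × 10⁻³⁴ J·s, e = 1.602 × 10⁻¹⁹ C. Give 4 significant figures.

One atomic unit of velocity: v_au = e²/(4πε₀ℏ) = 2.186 × 10⁶ m/s.
0.873 × 2.186 × 10⁶ m/s = 1.909 × 10⁶ m/s

1.909 × 10⁶ m/s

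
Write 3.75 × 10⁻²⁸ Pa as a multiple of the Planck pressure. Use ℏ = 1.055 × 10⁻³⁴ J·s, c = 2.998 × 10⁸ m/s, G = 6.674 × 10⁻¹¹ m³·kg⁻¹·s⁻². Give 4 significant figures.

Planck pressure: p_P = c⁷/(ℏG²) = 4.632 × 10¹¹³ Pa.
3.75 × 10⁻²⁸ / 4.632 × 10¹¹³ = 8.095 × 10⁻¹⁴²

8.095 × 10⁻¹⁴²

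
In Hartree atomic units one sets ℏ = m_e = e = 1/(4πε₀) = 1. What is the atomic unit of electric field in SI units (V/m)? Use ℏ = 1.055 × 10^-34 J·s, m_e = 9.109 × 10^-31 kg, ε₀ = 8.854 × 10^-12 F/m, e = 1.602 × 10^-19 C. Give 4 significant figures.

5.131 × 10^11 V/m

E_au = E_h/(e a₀) = m_e²e⁵/((4πε₀)³ℏ⁴)
E_h = 4.354 × 10^-18 J
a₀ = 5.297 × 10^-11 m
E_h/(e·a₀) = 5.131 × 10^11 V/m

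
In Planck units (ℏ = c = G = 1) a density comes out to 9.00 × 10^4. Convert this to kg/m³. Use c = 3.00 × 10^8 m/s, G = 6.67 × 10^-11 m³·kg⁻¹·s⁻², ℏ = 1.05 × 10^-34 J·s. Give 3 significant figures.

One Planck density: ρ_P = c⁵/(ℏG²) = 5.20 × 10^96 kg/m³.
9.00 × 10^4 × 5.20 × 10^96 kg/m³ = 4.68 × 10^101 kg/m³

4.68 × 10^101 kg/m³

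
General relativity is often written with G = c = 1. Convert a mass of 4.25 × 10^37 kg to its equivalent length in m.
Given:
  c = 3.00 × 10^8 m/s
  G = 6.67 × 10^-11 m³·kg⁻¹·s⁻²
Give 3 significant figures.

In G = c = 1 units mass has dimensions of length; the conversion factor is G/c².
4.25 × 10^37 kg × (G/c²) = 3.15 × 10^10 m

3.15 × 10^10 m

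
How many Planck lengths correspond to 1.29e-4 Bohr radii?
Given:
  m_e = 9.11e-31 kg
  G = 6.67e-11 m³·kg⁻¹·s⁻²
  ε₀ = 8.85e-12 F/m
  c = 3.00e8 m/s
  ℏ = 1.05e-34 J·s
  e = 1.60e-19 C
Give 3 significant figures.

Bohr radius: a₀ = 4πε₀ℏ²/(m_e e²) = 5.26e-11 m
Planck length: ℓ_P = √(ℏG/c³) = 1.61e-35 m
1.29e-4 × 5.26e-11 / 1.61e-35 = 4.21e20

4.21e20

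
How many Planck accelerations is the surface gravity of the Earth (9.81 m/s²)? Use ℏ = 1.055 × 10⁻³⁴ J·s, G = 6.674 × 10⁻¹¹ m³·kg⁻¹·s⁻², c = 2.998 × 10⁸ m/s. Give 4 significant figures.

Planck acceleration: a_P = √(c⁷/(ℏG)) = 5.560 × 10⁵¹ m/s².
9.81 / 5.560 × 10⁵¹ = 1.764 × 10⁻⁵¹

1.764 × 10⁻⁵¹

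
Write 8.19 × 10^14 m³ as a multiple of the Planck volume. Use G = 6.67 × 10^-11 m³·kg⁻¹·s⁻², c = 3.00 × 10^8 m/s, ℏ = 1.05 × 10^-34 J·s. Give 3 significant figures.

Planck volume: V_P = (ℏG/c³)^(3/2) = 4.18 × 10^-105 m³.
8.19 × 10^14 / 4.18 × 10^-105 = 1.96 × 10^119

1.96 × 10^119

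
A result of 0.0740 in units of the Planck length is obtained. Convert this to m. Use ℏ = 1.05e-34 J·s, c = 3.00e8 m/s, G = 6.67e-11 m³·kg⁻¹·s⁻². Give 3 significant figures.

1.19e-36 m

One Planck length: ℓ_P = √(ℏG/c³) = 1.61e-35 m.
0.0740 × 1.61e-35 m = 1.19e-36 m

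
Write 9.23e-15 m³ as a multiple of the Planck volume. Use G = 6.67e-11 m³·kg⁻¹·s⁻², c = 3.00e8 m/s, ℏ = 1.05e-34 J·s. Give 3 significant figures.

2.21e90

Planck volume: V_P = (ℏG/c³)^(3/2) = 4.18e-105 m³.
9.23e-15 / 4.18e-105 = 2.21e90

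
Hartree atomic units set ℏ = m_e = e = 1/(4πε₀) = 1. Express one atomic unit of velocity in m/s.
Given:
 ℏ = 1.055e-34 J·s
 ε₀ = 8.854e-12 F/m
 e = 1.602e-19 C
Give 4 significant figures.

The unique combination of the constants set to 1 with dimensions of velocity is v_au = e²/(4πε₀ℏ).
  = 2.566e-38 / 1.174e-44
  = 2.186e6 m/s

2.186e6 m/s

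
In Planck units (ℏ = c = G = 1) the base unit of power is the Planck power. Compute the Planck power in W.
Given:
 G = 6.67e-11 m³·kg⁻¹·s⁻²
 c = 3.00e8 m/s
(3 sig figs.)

3.64e52 W

P_P = c⁵/G
  = 2.43e42 / 6.67e-11
  = 3.64e52 W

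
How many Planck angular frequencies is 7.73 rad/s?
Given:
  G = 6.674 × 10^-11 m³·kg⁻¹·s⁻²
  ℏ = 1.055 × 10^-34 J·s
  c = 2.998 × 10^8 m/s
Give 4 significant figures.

Planck angular frequency: ω_P = √(c⁵/(ℏG)) = 1.855 × 10^43 rad/s.
7.73 / 1.855 × 10^43 = 4.168 × 10^-43

4.168 × 10^-43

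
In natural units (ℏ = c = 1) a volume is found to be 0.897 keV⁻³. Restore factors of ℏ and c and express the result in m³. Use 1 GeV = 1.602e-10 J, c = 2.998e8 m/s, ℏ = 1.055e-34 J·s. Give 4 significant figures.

Volume is [L]³ = [E]⁻³·(ℏc)³.
1 GeV⁻³ → (ℏc)³ × (1 GeV in J)⁻³ = 7.696e-48 m³.
Convert the energy scale: 0.897 keV⁻³ = 8.97e17 GeV⁻³.
Result: 8.97e17 × 7.696e-48 = 6.903e-30 m³.

6.903e-30 m³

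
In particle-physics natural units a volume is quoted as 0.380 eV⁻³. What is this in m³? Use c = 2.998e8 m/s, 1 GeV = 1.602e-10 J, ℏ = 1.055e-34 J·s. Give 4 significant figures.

Volume is [L]³ = [E]⁻³·(ℏc)³.
1 GeV⁻³ → (ℏc)³ × (1 GeV in J)⁻³ = 7.696e-48 m³.
Convert the energy scale: 0.380 eV⁻³ = 3.80e26 GeV⁻³.
Result: 3.80e26 × 7.696e-48 = 2.924e-21 m³.

2.924e-21 m³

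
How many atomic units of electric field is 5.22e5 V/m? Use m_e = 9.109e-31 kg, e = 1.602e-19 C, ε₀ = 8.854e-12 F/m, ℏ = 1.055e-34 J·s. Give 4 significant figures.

1.017e-6

atomic unit of electric field: E_au = E_h/(e a₀) = m_e²e⁵/((4πε₀)³ℏ⁴) = 5.131e11 V/m.
5.22e5 / 5.131e11 = 1.017e-6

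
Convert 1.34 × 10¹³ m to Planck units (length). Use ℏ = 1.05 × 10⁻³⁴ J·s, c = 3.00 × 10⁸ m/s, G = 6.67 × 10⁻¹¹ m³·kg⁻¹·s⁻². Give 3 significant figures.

Planck length: ℓ_P = √(ℏG/c³) = 1.61 × 10⁻³⁵ m.
1.34 × 10¹³ / 1.61 × 10⁻³⁵ = 8.32 × 10⁴⁷

8.32 × 10⁴⁷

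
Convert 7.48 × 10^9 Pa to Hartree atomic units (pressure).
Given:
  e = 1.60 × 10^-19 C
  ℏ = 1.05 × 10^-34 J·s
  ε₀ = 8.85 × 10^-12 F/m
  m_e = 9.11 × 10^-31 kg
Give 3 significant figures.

2.48 × 10^-4

atomic unit of pressure: P_au = E_h/a₀³ = m_e⁴e¹⁰/((4πε₀)⁵ℏ⁸) = 3.01 × 10^13 Pa.
7.48 × 10^9 / 3.01 × 10^13 = 2.48 × 10^-4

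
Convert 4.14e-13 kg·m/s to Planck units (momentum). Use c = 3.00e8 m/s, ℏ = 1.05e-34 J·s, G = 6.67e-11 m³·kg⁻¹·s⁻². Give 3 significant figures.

Planck momentum: p_P = √(ℏc³/G) = 6.52 kg·m/s.
4.14e-13 / 6.52 = 6.35e-14

6.35e-14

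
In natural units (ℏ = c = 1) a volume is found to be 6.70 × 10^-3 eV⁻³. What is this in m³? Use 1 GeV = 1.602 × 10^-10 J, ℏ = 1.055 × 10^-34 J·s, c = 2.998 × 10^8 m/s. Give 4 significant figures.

Volume is [L]³ = [E]⁻³·(ℏc)³.
1 GeV⁻³ → (ℏc)³ × (1 GeV in J)⁻³ = 7.696 × 10^-48 m³.
Convert the energy scale: 6.70 × 10^-3 eV⁻³ = 6.70 × 10^24 GeV⁻³.
Result: 6.70 × 10^24 × 7.696 × 10^-48 = 5.156 × 10^-23 m³.

5.156 × 10^-23 m³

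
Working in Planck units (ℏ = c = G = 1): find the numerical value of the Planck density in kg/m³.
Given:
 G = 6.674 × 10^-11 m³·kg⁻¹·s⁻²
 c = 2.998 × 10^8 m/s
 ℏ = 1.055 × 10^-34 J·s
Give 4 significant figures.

5.154 × 10^96 kg/m³

The unique combination of the constants set to 1 with dimensions of density is ρ_P = c⁵/(ℏG²).
  = 2.422 × 10^42 / 4.699 × 10^-55
  = 5.154 × 10^96 kg/m³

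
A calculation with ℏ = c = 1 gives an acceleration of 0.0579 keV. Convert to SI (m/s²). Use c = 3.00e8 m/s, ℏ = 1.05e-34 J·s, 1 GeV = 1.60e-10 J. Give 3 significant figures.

Acceleration is [L]/[T]² = c·[E]/ℏ.
1 GeV → c/ℏ × (1 GeV in J) = 4.57e32 m/s².
Convert the energy scale: 0.0579 keV = 5.79e-8 GeV.
Result: 5.79e-8 × 4.57e32 = 2.65e25 m/s².

2.65e25 m/s²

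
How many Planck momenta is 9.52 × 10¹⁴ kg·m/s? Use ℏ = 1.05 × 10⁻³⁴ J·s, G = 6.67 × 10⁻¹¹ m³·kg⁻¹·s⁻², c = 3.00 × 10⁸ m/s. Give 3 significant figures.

1.46 × 10¹⁴

Planck momentum: p_P = √(ℏc³/G) = 6.52 kg·m/s.
9.52 × 10¹⁴ / 6.52 = 1.46 × 10¹⁴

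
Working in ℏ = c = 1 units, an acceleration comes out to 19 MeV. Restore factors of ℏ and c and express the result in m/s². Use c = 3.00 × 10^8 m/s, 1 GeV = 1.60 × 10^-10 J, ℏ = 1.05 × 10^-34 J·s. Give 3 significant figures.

8.69 × 10^30 m/s²

Acceleration is [L]/[T]² = c·[E]/ℏ.
1 GeV → c/ℏ × (1 GeV in J) = 4.57 × 10^32 m/s².
Convert the energy scale: 19 MeV = 0.0190 GeV.
Result: 0.0190 × 4.57 × 10^32 = 8.69 × 10^30 m/s².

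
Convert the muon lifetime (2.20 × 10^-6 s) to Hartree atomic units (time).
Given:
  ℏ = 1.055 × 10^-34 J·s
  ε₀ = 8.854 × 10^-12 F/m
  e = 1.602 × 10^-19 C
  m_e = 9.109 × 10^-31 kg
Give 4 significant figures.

9.080 × 10^10

atomic unit of time: τ_au = (4πε₀)²ℏ³/(m_e e⁴) = 2.423 × 10^-17 s.
2.20 × 10^-6 / 2.423 × 10^-17 = 9.080 × 10^10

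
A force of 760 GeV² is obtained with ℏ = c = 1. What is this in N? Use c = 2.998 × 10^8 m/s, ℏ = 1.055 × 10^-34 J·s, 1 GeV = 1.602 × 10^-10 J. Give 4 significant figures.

Force is [E]/[L] = [E]²/(ℏc); restore (ℏc)⁻¹.
1 GeV² → 1/(ℏc) × (1 GeV in J)² = 8.114 × 10^5 N.
Result: 760 × 8.114 × 10^5 = 6.167 × 10^8 N.

6.167 × 10^8 N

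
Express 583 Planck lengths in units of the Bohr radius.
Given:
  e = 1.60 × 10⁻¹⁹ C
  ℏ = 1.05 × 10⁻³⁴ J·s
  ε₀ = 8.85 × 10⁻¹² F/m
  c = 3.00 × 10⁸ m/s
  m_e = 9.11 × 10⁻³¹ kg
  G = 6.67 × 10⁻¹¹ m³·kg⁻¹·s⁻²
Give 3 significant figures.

1.79 × 10⁻²²

Planck length: ℓ_P = √(ℏG/c³) = 1.61 × 10⁻³⁵ m
Bohr radius: a₀ = 4πε₀ℏ²/(m_e e²) = 5.26 × 10⁻¹¹ m
583 × 1.61 × 10⁻³⁵ / 5.26 × 10⁻¹¹ = 1.79 × 10⁻²²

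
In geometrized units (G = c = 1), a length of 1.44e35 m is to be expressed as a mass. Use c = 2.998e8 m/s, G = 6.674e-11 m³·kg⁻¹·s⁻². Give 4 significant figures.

Length → mass via c²/G.
1.44e35 m × (c²/G) = 1.939e62 kg

1.939e62 kg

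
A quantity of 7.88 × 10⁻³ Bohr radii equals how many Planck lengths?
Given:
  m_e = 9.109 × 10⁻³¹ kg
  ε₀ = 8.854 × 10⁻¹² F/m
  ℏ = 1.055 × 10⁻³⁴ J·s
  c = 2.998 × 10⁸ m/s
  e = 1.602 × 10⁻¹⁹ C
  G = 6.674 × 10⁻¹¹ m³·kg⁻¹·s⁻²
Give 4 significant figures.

Bohr radius: a₀ = 4πε₀ℏ²/(m_e e²) = 5.297 × 10⁻¹¹ m
Planck length: ℓ_P = √(ℏG/c³) = 1.616 × 10⁻³⁵ m
7.88 × 10⁻³ × 5.297 × 10⁻¹¹ / 1.616 × 10⁻³⁵ = 2.582 × 10²²

2.582 × 10²²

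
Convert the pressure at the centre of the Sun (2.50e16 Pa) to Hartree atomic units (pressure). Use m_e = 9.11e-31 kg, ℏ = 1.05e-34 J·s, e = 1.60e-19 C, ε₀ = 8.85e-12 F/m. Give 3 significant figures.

830

atomic unit of pressure: P_au = E_h/a₀³ = m_e⁴e¹⁰/((4πε₀)⁵ℏ⁸) = 3.01e13 Pa.
2.50e16 / 3.01e13 = 830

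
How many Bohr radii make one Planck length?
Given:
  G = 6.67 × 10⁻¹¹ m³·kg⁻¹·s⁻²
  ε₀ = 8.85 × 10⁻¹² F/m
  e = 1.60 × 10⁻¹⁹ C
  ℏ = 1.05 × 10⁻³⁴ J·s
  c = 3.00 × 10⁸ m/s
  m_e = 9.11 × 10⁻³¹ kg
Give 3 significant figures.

3.06 × 10⁻²⁵

Planck length: ℓ_P = √(ℏG/c³) = 1.61 × 10⁻³⁵ m
Bohr radius: a₀ = 4πε₀ℏ²/(m_e e²) = 5.26 × 10⁻¹¹ m
ratio = 1.61 × 10⁻³⁵ / 5.26 × 10⁻¹¹ = 3.06 × 10⁻²⁵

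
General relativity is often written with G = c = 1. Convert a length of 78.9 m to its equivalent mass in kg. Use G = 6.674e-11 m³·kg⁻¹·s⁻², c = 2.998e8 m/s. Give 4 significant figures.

Length → mass via c²/G.
78.9 m × (c²/G) = 1.063e29 kg

1.063e29 kg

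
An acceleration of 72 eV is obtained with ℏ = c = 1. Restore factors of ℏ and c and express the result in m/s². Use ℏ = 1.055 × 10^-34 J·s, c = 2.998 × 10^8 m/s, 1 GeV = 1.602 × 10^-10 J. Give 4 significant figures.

Acceleration is [L]/[T]² = c·[E]/ℏ.
1 GeV → c/ℏ × (1 GeV in J) = 4.552 × 10^32 m/s².
Convert the energy scale: 72 eV = 7.20 × 10^-8 GeV.
Result: 7.20 × 10^-8 × 4.552 × 10^32 = 3.278 × 10^25 m/s².

3.278 × 10^25 m/s²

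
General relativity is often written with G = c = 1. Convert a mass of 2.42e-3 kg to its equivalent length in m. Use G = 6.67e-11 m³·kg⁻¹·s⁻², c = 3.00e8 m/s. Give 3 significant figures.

In G = c = 1 units mass has dimensions of length; the conversion factor is G/c².
2.42e-3 kg × (G/c²) = 1.79e-30 m

1.79e-30 m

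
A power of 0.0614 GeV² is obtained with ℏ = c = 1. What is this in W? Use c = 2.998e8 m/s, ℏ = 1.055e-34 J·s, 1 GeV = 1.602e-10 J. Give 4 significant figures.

Power is [E]/[T] = [E]²/ℏ.
1 GeV² → 1/ℏ × (1 GeV in J)² = 2.433e14 W.
Result: 0.0614 × 2.433e14 = 1.494e13 W.

1.494e13 W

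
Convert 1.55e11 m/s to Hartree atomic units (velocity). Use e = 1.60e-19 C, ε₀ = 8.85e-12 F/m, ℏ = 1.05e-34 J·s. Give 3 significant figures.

atomic unit of velocity: v_au = e²/(4πε₀ℏ) = 2.19e6 m/s.
1.55e11 / 2.19e6 = 7.07e4

7.07e4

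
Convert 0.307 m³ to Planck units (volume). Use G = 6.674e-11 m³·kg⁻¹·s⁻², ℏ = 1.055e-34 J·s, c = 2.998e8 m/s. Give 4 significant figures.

7.268e103

Planck volume: V_P = (ℏG/c³)^(3/2) = 4.224e-105 m³.
0.307 / 4.224e-105 = 7.268e103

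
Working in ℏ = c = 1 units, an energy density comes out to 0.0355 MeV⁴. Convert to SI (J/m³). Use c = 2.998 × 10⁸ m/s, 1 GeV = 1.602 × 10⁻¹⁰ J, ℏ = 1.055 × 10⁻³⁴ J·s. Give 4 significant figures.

[E]/[L]³ = [E]⁴/(ℏc)³; restore (ℏc)⁻³.
1 GeV⁴ → 1/(ℏc)³ × (1 GeV in J)⁴ = 2.082 × 10³⁷ J/m³.
Convert the energy scale: 0.0355 MeV⁴ = 3.55 × 10⁻¹⁴ GeV⁴.
Result: 3.55 × 10⁻¹⁴ × 2.082 × 10³⁷ = 7.390 × 10²³ J/m³.

7.390 × 10²³ J/m³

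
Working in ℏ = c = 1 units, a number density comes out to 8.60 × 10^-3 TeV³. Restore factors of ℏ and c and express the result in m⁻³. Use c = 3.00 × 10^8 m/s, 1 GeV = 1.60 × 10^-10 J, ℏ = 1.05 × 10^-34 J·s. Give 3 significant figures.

1.13 × 10^54 m⁻³

Number density is [L]⁻³ = [E]³/(ℏc)³.
1 GeV³ → 1/(ℏc)³ × (1 GeV in J)³ = 1.31 × 10^47 m⁻³.
Convert the energy scale: 8.60 × 10^-3 TeV³ = 8.60 × 10^6 GeV³.
Result: 8.60 × 10^6 × 1.31 × 10^47 = 1.13 × 10^54 m⁻³.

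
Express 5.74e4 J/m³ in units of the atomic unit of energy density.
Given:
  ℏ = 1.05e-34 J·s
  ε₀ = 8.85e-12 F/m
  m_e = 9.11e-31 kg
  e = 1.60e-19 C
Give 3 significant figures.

atomic unit of energy density: u_au = E_h/a₀³ = m_e⁴e¹⁰/((4πε₀)⁵ℏ⁸) = 3.01e13 J/m³.
5.74e4 / 3.01e13 = 1.91e-9

1.91e-9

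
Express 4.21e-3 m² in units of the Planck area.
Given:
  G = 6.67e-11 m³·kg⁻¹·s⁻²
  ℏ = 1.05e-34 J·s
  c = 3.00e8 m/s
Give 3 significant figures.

1.62e67

Planck area: A_P = ℏG/c³ = 2.59e-70 m².
4.21e-3 / 2.59e-70 = 1.62e67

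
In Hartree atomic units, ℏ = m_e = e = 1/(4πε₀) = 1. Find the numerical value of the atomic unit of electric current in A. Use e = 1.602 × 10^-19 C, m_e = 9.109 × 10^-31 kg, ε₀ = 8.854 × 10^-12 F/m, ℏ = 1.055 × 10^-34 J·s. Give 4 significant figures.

6.612 × 10^-3 A

The unique combination of the constants set to 1 with dimensions of current is I_au = e E_h/ℏ = m_e e⁵/((4πε₀)²ℏ³).
E_h = 4.354 × 10^-18 J
e·E_h/ℏ = 6.612 × 10^-3 A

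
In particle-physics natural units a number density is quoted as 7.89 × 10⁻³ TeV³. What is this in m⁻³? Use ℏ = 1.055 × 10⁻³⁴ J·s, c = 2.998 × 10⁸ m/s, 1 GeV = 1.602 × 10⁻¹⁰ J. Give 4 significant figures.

1.025 × 10⁵⁴ m⁻³

Number density is [L]⁻³ = [E]³/(ℏc)³.
1 GeV³ → 1/(ℏc)³ × (1 GeV in J)³ = 1.299 × 10⁴⁷ m⁻³.
Convert the energy scale: 7.89 × 10⁻³ TeV³ = 7.89 × 10⁶ GeV³.
Result: 7.89 × 10⁶ × 1.299 × 10⁴⁷ = 1.025 × 10⁵⁴ m⁻³.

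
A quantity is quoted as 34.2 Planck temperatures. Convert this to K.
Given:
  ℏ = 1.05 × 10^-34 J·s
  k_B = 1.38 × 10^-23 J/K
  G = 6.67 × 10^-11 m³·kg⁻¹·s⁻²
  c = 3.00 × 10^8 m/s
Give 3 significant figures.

4.85 × 10^33 K

One Planck temperature: T_P = √(ℏc⁵/G) / k_B = 1.42 × 10^32 K.
34.2 × 1.42 × 10^32 K = 4.85 × 10^33 K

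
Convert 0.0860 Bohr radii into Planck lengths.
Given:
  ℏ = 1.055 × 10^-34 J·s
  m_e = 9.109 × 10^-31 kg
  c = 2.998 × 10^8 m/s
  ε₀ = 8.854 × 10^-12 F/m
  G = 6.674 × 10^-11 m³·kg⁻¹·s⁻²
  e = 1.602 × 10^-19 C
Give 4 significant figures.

Bohr radius: a₀ = 4πε₀ℏ²/(m_e e²) = 5.297 × 10^-11 m
Planck length: ℓ_P = √(ℏG/c³) = 1.616 × 10^-35 m
0.0860 × 5.297 × 10^-11 / 1.616 × 10^-35 = 2.818 × 10^23

2.818 × 10^23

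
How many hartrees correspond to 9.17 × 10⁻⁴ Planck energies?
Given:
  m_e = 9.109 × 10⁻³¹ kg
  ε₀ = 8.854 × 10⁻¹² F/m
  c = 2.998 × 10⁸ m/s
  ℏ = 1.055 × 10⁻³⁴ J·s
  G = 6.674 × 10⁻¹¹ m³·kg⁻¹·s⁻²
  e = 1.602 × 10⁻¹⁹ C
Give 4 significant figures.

Planck energy: E_P = √(ℏc⁵/G) = 1.957 × 10⁹ J
hartree: E_h = m_e e⁴/(4πε₀ℏ)² = 4.354 × 10⁻¹⁸ J
9.17 × 10⁻⁴ × 1.957 × 10⁹ / 4.354 × 10⁻¹⁸ = 4.121 × 10²³

4.121 × 10²³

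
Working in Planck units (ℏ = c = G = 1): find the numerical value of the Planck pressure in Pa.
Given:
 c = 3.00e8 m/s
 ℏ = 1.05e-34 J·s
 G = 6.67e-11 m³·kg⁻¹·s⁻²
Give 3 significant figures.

4.68e113 Pa

The unique combination of the constants set to 1 with dimensions of pressure is p_P = c⁷/(ℏG²).
  = 2.19e59 / 4.67e-55
  = 4.68e113 Pa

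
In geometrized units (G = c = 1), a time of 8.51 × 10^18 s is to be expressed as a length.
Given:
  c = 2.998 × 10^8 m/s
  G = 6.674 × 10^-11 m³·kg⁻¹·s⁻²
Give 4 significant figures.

2.551 × 10^27 m

Time → length via c.
8.51 × 10^18 s × (c) = 2.551 × 10^27 m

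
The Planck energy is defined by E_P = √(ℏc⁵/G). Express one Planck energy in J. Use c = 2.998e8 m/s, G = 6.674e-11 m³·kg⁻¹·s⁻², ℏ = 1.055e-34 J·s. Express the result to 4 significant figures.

E_P = √(ℏc⁵/G)
  = √(3.828e18)
  = 1.957e9 J

1.957e9 J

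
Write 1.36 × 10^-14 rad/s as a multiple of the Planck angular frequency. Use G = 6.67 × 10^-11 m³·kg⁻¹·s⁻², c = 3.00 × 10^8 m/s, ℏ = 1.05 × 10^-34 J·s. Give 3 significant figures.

Planck angular frequency: ω_P = √(c⁵/(ℏG)) = 1.86 × 10^43 rad/s.
1.36 × 10^-14 / 1.86 × 10^43 = 7.30 × 10^-58

7.30 × 10^-58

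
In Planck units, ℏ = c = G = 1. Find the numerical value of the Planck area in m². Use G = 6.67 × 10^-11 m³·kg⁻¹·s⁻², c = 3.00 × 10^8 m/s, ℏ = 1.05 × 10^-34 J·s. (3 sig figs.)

2.59 × 10^-70 m²

From ℏ = c = G = 1 the area scale is A_P = ℏG/c³.
  = 7.00 × 10^-45 / 2.70 × 10^25
  = 2.59 × 10^-70 m²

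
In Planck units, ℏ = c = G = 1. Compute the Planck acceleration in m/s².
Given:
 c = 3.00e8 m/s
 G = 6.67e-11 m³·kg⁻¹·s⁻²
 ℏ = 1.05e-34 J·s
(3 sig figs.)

The unique combination of the constants set to 1 with dimensions of acceleration is a_P = √(c⁷/(ℏG)).
  = √(3.12e103)
  = 5.59e51 m/s²

5.59e51 m/s²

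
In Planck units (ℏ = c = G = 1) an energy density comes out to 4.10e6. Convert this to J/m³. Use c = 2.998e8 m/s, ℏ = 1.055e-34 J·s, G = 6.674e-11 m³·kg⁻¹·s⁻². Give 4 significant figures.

One Planck energy density: u_P = c⁷/(ℏG²) = 4.632e113 J/m³.
4.10e6 × 4.632e113 J/m³ = 1.899e120 J/m³

1.899e120 J/m³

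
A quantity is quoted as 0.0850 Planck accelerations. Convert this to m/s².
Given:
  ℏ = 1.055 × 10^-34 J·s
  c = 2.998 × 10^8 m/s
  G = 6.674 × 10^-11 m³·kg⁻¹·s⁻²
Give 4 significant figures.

One Planck acceleration: a_P = √(c⁷/(ℏG)) = 5.560 × 10^51 m/s².
0.0850 × 5.560 × 10^51 m/s² = 4.726 × 10^50 m/s²

4.726 × 10^50 m/s²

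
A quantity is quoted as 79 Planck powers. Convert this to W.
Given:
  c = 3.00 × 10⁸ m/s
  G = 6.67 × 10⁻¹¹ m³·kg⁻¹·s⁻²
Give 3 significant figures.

One Planck power: P_P = c⁵/G = 3.64 × 10⁵² W.
79 × 3.64 × 10⁵² W = 2.88 × 10⁵⁴ W

2.88 × 10⁵⁴ W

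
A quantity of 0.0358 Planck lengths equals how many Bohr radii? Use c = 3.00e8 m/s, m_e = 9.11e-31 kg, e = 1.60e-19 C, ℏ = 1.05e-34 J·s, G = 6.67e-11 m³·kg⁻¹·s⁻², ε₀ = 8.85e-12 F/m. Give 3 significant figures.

Planck length: ℓ_P = √(ℏG/c³) = 1.61e-35 m
Bohr radius: a₀ = 4πε₀ℏ²/(m_e e²) = 5.26e-11 m
0.0358 × 1.61e-35 / 5.26e-11 = 1.10e-26

1.10e-26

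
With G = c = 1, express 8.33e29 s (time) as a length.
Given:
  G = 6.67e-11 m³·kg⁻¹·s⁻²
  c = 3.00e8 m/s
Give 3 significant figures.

Time → length via c.
8.33e29 s × (c) = 2.50e38 m

2.50e38 m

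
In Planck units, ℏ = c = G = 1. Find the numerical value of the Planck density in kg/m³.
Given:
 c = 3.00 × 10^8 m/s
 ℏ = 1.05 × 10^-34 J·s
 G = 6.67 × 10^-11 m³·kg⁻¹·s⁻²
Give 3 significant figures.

5.20 × 10^96 kg/m³

Dimensional analysis gives ρ_P = c⁵/(ℏG²).
  = 2.43 × 10^42 / 4.67 × 10^-55
  = 5.20 × 10^96 kg/m³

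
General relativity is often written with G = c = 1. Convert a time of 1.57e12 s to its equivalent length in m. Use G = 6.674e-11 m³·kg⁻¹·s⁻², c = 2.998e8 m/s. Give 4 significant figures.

Time → length via c.
1.57e12 s × (c) = 4.707e20 m

4.707e20 m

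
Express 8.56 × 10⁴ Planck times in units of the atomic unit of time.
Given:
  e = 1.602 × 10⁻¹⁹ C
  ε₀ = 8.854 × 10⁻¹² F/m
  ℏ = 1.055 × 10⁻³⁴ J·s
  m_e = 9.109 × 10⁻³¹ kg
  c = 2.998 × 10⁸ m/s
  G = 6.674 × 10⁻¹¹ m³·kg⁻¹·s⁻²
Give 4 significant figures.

Planck time: t_P = √(ℏG/c⁵) = 5.392 × 10⁻⁴⁴ s
atomic unit of time: τ_au = (4πε₀)²ℏ³/(m_e e⁴) = 2.423 × 10⁻¹⁷ s
8.56 × 10⁴ × 5.392 × 10⁻⁴⁴ / 2.423 × 10⁻¹⁷ = 1.905 × 10⁻²²

1.905 × 10⁻²²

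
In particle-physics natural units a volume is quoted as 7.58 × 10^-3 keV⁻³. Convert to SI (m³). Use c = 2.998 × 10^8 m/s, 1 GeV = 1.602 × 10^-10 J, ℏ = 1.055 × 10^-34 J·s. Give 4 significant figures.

Volume is [L]³ = [E]⁻³·(ℏc)³.
1 GeV⁻³ → (ℏc)³ × (1 GeV in J)⁻³ = 7.696 × 10^-48 m³.
Convert the energy scale: 7.58 × 10^-3 keV⁻³ = 7.58 × 10^15 GeV⁻³.
Result: 7.58 × 10^15 × 7.696 × 10^-48 = 5.834 × 10^-32 m³.

5.834 × 10^-32 m³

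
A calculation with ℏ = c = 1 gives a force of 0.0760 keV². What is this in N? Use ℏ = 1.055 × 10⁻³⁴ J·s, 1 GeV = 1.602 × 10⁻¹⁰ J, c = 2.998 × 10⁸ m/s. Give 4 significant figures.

Force is [E]/[L] = [E]²/(ℏc); restore (ℏc)⁻¹.
1 GeV² → 1/(ℏc) × (1 GeV in J)² = 8.114 × 10⁵ N.
Convert the energy scale: 0.0760 keV² = 7.60 × 10⁻¹⁴ GeV².
Result: 7.60 × 10⁻¹⁴ × 8.114 × 10⁵ = 6.167 × 10⁻⁸ N.

6.167 × 10⁻⁸ N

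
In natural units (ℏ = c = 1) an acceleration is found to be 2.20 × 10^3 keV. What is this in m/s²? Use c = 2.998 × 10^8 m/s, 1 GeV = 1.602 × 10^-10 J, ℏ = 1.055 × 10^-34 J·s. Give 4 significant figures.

Acceleration is [L]/[T]² = c·[E]/ℏ.
1 GeV → c/ℏ × (1 GeV in J) = 4.552 × 10^32 m/s².
Convert the energy scale: 2.20 × 10^3 keV = 2.20 × 10^-3 GeV.
Result: 2.20 × 10^-3 × 4.552 × 10^32 = 1.002 × 10^30 m/s².

1.002 × 10^30 m/s²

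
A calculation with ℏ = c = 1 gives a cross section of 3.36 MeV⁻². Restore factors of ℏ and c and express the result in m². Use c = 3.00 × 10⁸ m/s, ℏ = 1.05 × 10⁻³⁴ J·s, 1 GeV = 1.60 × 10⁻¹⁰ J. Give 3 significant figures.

1.30 × 10⁻²⁵ m²

Area is [L]² = [E]⁻²·(ℏc)²; restore (ℏc)².
1 GeV⁻² → (ℏc)² × (1 GeV in J)⁻² = 3.88 × 10⁻³² m².
Convert the energy scale: 3.36 MeV⁻² = 3.36 × 10⁶ GeV⁻².
Result: 3.36 × 10⁶ × 3.88 × 10⁻³² = 1.30 × 10⁻²⁵ m².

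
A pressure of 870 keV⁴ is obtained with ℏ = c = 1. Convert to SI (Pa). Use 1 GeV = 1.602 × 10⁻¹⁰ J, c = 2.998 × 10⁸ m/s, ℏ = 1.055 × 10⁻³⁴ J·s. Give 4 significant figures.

1.811 × 10¹⁶ Pa

Pressure is [E]/[L]³ = [E]⁴/(ℏc)³.
1 GeV⁴ → 1/(ℏc)³ × (1 GeV in J)⁴ = 2.082 × 10³⁷ Pa.
Convert the energy scale: 870 keV⁴ = 8.70 × 10⁻²² GeV⁴.
Result: 8.70 × 10⁻²² × 2.082 × 10³⁷ = 1.811 × 10¹⁶ Pa.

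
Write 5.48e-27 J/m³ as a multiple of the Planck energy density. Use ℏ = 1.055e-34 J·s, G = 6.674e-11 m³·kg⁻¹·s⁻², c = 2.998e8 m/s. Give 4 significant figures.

Planck energy density: u_P = c⁷/(ℏG²) = 4.632e113 J/m³.
5.48e-27 / 4.632e113 = 1.183e-140

1.183e-140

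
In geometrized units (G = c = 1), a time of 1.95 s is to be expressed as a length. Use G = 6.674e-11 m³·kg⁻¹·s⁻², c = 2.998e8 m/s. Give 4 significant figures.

5.846e8 m

Time → length via c.
1.95 s × (c) = 5.846e8 m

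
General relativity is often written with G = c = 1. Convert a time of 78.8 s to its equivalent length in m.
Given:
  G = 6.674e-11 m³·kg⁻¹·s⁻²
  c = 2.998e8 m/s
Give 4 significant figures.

2.362e10 m

Time → length via c.
78.8 s × (c) = 2.362e10 m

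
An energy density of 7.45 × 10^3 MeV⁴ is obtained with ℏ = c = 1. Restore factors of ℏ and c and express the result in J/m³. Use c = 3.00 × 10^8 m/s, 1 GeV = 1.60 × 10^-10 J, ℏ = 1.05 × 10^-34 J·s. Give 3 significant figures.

[E]/[L]³ = [E]⁴/(ℏc)³; restore (ℏc)⁻³.
1 GeV⁴ → 1/(ℏc)³ × (1 GeV in J)⁴ = 2.10 × 10^37 J/m³.
Convert the energy scale: 7.45 × 10^3 MeV⁴ = 7.45 × 10^-9 GeV⁴.
Result: 7.45 × 10^-9 × 2.10 × 10^37 = 1.56 × 10^29 J/m³.

1.56 × 10^29 J/m³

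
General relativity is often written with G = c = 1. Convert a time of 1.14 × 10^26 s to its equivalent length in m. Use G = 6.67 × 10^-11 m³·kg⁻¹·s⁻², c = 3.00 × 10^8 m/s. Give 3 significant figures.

3.42 × 10^34 m

Time → length via c.
1.14 × 10^26 s × (c) = 3.42 × 10^34 m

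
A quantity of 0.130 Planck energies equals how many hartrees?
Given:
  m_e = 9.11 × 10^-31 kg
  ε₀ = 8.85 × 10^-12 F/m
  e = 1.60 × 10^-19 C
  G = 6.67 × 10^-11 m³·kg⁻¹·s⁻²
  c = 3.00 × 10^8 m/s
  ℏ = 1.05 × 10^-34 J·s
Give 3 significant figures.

5.81 × 10^25

Planck energy: E_P = √(ℏc⁵/G) = 1.96 × 10^9 J
hartree: E_h = m_e e⁴/(4πε₀ℏ)² = 4.38 × 10^-18 J
0.130 × 1.96 × 10^9 / 4.38 × 10^-18 = 5.81 × 10^25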